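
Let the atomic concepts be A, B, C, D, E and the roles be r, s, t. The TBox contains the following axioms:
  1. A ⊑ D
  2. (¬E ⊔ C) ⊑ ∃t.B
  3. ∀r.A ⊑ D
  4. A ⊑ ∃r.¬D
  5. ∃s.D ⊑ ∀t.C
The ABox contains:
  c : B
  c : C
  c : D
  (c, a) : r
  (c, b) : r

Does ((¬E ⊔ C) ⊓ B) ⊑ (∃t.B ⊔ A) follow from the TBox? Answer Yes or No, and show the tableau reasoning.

1. ((¬E ⊔ C) ⊓ B) ⊑ (∃t.B ⊔ A)  ⇔  (((¬E ⊔ C) ⊓ B) ⊓ (∀t.¬B ⊓ ¬A)) unsat w.r.t. T
   all branches close; clash {B, ¬B} at an ∃-successor
2. Hence ((¬E ⊔ C) ⊓ B) ⊑ (∃t.B ⊔ A): entailed.

Yes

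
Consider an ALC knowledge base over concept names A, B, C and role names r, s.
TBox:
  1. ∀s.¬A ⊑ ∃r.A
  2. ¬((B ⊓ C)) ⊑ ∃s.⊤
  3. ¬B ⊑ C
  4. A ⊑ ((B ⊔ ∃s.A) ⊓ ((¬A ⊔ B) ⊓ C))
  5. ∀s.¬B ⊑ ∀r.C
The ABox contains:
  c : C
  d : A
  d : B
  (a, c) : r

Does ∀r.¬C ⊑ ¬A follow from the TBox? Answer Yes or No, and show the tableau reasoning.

1. ∀r.¬C ⊑ ¬A  ⇔  (∀r.¬C ⊓ A) unsat w.r.t. T
   apply at x₀: A⊑((B ⊔ ∃s.A) ⊓ ((¬A ⊔ B) ⊓ C))
   open: L(x₀) ⊇ {A, B, C, ∀r.¬C, ∃s.A, …} (+ ∃-successors)
2. Hence ∀r.¬C ⊑ ¬A: not entailed.

No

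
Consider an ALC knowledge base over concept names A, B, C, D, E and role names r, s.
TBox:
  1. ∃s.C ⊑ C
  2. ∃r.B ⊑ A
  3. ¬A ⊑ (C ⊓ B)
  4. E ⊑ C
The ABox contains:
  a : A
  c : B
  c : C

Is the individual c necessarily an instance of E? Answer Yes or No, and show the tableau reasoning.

No

1. c : E?  L(c) = {B, C} ∪ {¬E}
   open: L(c) ⊇ {A, B, C, ¬E} — c ∉ E possible
2. Hence c : E: not entailed.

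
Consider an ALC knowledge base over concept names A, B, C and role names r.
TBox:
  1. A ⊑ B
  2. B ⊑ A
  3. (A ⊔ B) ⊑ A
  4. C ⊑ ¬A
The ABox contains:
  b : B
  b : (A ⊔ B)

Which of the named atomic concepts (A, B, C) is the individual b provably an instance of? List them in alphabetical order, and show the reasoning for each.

{A, B}

1. b : A?  L(b) = {B, (A ⊔ B)} ∪ {¬A}
   clash {A, ¬A} at b — b ∈ A
2. b : B?  L(b) = {B, (A ⊔ B)} ∪ {¬B}
   clash {B, ¬B} at b — b ∈ B
3. b : C?  L(b) = {B, (A ⊔ B)} ∪ {¬C}
   apply at b: B⊑A; (A ⊔ B)⊑A
   open: L(b) ⊇ {A, B, ¬C} — b ∉ C possible
4. Entailed for b: {A, B}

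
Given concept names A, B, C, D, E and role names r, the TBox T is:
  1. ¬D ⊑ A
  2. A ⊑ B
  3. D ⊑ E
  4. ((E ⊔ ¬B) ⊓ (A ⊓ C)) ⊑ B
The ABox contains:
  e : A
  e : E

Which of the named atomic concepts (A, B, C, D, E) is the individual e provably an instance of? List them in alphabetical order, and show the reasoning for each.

{A, B, E}

1. e : A?  L(e) = {A, E} ∪ {¬A}
   clash {A, ¬A} at e — e ∈ A
2. e : B?  L(e) = {A, E} ∪ {¬B}
   clash {B, ¬B} at e — e ∈ B
3. e : C?  L(e) = {A, E} ∪ {¬C}
   apply at e: A⊑B
   open: L(e) ⊇ {A, B, E, ¬C} — e ∉ C possible
4. e : D?  L(e) = {A, E} ∪ {¬D}
   apply at e: A⊑B
   open: L(e) ⊇ {A, B, E, ¬D} — e ∉ D possible
5. e : E?  L(e) = {A, E} ∪ {¬E}
   clash {E, ¬E} at e — e ∈ E
6. Entailed for e: {A, B, E}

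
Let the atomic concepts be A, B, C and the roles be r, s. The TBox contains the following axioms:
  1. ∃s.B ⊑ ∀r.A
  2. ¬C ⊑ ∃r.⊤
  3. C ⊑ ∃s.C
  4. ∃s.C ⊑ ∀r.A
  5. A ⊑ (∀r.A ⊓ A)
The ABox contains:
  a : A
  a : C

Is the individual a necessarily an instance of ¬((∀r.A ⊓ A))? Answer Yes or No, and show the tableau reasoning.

1. a : ¬((∀r.A ⊓ A))?  L(a) = {A, C} ∪ {(∀r.A ⊓ A)}
   apply at a: C⊑∃s.C
   open: L(a) ⊇ {A, C, ∀r.A, ∃s.C} (+ ∃-successors) — a ∉ ¬((∀r.A ⊓ A)) possible
2. Hence a : ¬((∀r.A ⊓ A)): not entailed.

No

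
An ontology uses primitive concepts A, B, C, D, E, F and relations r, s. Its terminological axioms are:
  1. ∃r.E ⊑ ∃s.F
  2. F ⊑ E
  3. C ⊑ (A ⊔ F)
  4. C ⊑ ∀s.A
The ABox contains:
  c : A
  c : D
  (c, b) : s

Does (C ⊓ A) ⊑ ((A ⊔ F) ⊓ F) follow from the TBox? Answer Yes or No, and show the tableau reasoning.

1. (C ⊓ A) ⊑ ((A ⊔ F) ⊓ F)  ⇔  ((C ⊓ A) ⊓ ((¬A ⊓ ¬F) ⊔ ¬F)) unsat w.r.t. T
   apply at x₀: C⊑(A ⊔ F); C⊑∀s.A
   open: L(x₀) ⊇ {A, C, ¬F, ∀r.¬E, ∀s.A}
2. Hence (C ⊓ A) ⊑ ((A ⊔ F) ⊓ F): not entailed.

No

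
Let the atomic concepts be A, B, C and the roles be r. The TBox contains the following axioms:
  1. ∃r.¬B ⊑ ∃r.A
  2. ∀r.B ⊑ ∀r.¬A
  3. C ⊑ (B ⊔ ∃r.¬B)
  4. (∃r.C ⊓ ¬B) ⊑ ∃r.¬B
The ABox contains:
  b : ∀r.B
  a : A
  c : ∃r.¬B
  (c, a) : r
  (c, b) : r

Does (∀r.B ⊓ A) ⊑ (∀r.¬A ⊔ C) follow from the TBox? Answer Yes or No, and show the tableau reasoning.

1. (∀r.B ⊓ A) ⊑ (∀r.¬A ⊔ C)  ⇔  ((∀r.B ⊓ A) ⊓ (∃r.A ⊓ ¬C)) unsat w.r.t. T
   all branches close; clash {A, ¬A} at an ∃-successor
2. Hence (∀r.B ⊓ A) ⊑ (∀r.¬A ⊔ C): entailed.

Yes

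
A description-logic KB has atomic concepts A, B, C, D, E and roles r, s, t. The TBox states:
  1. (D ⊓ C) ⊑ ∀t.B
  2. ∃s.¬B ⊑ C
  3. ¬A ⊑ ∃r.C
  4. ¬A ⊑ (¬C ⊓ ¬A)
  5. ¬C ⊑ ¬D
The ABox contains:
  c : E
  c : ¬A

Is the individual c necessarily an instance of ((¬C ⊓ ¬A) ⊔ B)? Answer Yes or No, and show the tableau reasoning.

1. c : ((¬C ⊓ ¬A) ⊔ B)?  L(c) = {E, ¬A} ∪ {((C ⊔ A) ⊓ ¬B)}
   clash {A, ¬A} at c — c ∈ ((¬C ⊓ ¬A) ⊔ B)
2. Hence c : ((¬C ⊓ ¬A) ⊔ B): entailed.

Yes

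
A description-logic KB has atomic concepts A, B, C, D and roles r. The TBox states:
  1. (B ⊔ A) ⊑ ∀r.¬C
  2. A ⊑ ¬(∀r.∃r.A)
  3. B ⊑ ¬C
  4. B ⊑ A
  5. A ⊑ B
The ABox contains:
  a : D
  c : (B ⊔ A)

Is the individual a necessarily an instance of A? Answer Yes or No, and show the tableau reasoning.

No

1. a : A?  L(a) = {D} ∪ {¬A}
   open: L(a) ⊇ {D, ¬A, ¬B} — a ∉ A possible
2. Hence a : A: not entailed.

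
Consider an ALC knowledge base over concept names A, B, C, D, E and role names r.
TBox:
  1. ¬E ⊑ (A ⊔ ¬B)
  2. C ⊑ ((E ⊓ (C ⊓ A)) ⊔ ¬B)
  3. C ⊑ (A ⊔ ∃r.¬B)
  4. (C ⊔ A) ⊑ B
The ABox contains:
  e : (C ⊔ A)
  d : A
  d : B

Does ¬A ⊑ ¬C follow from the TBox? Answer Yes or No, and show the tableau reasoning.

Yes

1. ¬A ⊑ ¬C  ⇔  (¬A ⊓ C) unsat w.r.t. T
   all branches close; clash {B, ¬B} at x₀
2. Hence ¬A ⊑ ¬C: entailed.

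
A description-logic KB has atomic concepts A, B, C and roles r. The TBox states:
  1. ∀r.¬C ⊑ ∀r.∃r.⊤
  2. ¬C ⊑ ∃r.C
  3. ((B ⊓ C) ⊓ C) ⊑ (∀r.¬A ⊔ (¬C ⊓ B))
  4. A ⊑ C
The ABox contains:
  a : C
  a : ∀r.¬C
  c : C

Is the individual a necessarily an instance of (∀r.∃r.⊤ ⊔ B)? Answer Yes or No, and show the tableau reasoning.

1. a : (∀r.∃r.⊤ ⊔ B)?  L(a) = {C, ∀r.¬C} ∪ {(∃r.∀r.⊥ ⊓ ¬B)}
   clash {B, ¬B} at a — a ∈ (∀r.∃r.⊤ ⊔ B)
2. Hence a : (∀r.∃r.⊤ ⊔ B): entailed.

Yes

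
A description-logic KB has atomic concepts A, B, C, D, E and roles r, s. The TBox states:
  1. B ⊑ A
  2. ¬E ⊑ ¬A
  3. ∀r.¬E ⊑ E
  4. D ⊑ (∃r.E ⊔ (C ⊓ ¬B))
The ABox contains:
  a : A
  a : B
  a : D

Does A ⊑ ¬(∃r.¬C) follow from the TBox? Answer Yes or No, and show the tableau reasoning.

1. A ⊑ ¬(∃r.¬C)  ⇔  (A ⊓ ∃r.¬C) unsat w.r.t. T
   open: L(x₀) ⊇ {A, E, ¬D, ∃r.¬C} (+ ∃-successors)
2. Hence A ⊑ ¬(∃r.¬C): not entailed.

No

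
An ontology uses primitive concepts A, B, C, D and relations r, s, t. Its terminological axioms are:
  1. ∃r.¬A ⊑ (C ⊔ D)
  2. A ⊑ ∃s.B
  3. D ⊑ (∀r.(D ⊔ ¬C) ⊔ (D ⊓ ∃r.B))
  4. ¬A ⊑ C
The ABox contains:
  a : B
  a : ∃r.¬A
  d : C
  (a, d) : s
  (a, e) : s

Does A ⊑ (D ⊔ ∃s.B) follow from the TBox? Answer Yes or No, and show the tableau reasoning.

Yes

1. A ⊑ (D ⊔ ∃s.B)  ⇔  (A ⊓ (¬D ⊓ ∀s.¬B)) unsat w.r.t. T
   all branches close; clash {D, ¬D} at x₀
2. Hence A ⊑ (D ⊔ ∃s.B): entailed.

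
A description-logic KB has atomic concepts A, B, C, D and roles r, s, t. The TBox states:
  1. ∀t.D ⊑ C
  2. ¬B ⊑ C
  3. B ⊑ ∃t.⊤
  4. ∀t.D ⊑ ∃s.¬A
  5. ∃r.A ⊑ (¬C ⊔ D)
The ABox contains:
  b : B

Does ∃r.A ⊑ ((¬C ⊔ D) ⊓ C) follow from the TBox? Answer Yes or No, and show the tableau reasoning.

1. ∃r.A ⊑ ((¬C ⊔ D) ⊓ C)  ⇔  (∃r.A ⊓ ((C ⊓ ¬D) ⊔ ¬C)) unsat w.r.t. T
   apply at x₀: ∃r.A⊑(¬C ⊔ D)
   open: L(x₀) ⊇ {B, ¬C, ∃r.A, ∃t.¬D, ∃t.⊤} (+ ∃-successors)
2. Hence ∃r.A ⊑ ((¬C ⊔ D) ⊓ C): not entailed.

No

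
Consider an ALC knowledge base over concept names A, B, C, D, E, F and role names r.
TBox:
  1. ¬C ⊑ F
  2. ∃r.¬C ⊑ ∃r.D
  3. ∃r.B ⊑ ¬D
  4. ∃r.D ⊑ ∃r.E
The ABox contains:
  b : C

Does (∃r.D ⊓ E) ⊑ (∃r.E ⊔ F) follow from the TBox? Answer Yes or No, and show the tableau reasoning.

1. (∃r.D ⊓ E) ⊑ (∃r.E ⊔ F)  ⇔  ((∃r.D ⊓ E) ⊓ (∀r.¬E ⊓ ¬F)) unsat w.r.t. T
   all branches close; clash {F, ¬F} at x₀
2. Hence (∃r.D ⊓ E) ⊑ (∃r.E ⊔ F): entailed.

Yes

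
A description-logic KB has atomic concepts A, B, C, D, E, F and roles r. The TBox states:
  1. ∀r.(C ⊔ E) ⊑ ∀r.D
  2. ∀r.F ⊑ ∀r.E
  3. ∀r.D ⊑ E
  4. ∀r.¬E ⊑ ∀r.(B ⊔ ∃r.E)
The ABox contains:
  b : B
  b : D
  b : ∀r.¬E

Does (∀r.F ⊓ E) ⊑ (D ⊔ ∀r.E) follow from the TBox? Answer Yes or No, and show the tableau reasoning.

Yes

1. (∀r.F ⊓ E) ⊑ (D ⊔ ∀r.E)  ⇔  ((∀r.F ⊓ E) ⊓ (¬D ⊓ ∃r.¬E)) unsat w.r.t. T
   all branches close; clash {E, ¬E} at an ∃-successor
2. Hence (∀r.F ⊓ E) ⊑ (D ⊔ ∀r.E): entailed.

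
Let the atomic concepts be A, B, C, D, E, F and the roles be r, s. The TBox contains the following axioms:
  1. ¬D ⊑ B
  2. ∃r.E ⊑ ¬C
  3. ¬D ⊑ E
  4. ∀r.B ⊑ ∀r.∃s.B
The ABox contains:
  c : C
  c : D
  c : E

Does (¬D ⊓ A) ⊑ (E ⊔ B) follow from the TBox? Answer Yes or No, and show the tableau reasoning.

1. (¬D ⊓ A) ⊑ (E ⊔ B)  ⇔  ((¬D ⊓ A) ⊓ (¬E ⊓ ¬B)) unsat w.r.t. T
   all branches close; clash {B, ¬B} at x₀
2. Hence (¬D ⊓ A) ⊑ (E ⊔ B): entailed.

Yes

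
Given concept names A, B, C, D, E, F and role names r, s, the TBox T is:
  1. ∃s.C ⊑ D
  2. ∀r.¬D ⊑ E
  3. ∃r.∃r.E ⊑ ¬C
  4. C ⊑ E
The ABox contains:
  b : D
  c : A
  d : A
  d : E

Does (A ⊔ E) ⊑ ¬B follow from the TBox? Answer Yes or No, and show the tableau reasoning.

No

1. (A ⊔ E) ⊑ ¬B  ⇔  ((A ⊔ E) ⊓ B) unsat w.r.t. T
   open: L(x₀) ⊇ {A, B, ¬C, ∀s.¬C, ∃r.D} (+ ∃-successors)
2. Hence (A ⊔ E) ⊑ ¬B: not entailed.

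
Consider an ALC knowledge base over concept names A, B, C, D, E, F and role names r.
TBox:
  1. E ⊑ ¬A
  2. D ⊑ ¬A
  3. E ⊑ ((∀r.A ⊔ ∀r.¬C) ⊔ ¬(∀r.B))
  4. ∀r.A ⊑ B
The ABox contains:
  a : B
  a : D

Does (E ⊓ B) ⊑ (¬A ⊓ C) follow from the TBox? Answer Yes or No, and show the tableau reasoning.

No

1. (E ⊓ B) ⊑ (¬A ⊓ C)  ⇔  ((E ⊓ B) ⊓ (A ⊔ ¬C)) unsat w.r.t. T
   apply at x₀: E⊑¬A; E⊑((∀r.A ⊔ ∀r.¬C) ⊔ ¬(∀r.B))
   open: L(x₀) ⊇ {B, E, ¬A, ¬C, ¬D, …}
2. Hence (E ⊓ B) ⊑ (¬A ⊓ C): not entailed.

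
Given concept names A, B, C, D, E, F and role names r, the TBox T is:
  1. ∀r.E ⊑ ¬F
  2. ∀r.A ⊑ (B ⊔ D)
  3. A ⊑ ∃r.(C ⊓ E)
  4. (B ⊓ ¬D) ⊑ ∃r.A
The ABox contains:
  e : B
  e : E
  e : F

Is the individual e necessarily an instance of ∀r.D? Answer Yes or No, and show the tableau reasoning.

1. e : ∀r.D?  L(e) = {B, E, F} ∪ {∃r.¬D}
   open: L(e) ⊇ {B, D, E, F, ¬A, …} (+ ∃-successors) — e ∉ ∀r.D possible
2. Hence e : ∀r.D: not entailed.

No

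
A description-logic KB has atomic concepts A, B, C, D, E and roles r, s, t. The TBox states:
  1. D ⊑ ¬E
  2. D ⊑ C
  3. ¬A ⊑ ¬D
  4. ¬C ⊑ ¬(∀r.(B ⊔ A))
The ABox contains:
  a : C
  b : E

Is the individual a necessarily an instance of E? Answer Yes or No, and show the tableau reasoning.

No

1. a : E?  L(a) = {C} ∪ {¬E}
   open: L(a) ⊇ {A, C, ¬E} — a ∉ E possible
2. Hence a : E: not entailed.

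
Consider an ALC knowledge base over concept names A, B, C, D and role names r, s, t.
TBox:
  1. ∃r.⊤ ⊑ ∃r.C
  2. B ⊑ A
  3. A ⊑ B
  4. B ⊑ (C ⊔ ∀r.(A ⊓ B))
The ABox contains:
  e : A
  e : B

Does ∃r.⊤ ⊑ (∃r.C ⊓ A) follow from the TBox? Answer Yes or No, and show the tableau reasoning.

1. ∃r.⊤ ⊑ (∃r.C ⊓ A)  ⇔  (∃r.⊤ ⊓ (∀r.¬C ⊔ ¬A)) unsat w.r.t. T
   apply at x₀: ∃r.⊤⊑∃r.C
   open: L(x₀) ⊇ {¬A, ¬B, ∃r.C, ∃r.⊤} (+ ∃-successors)
2. Hence ∃r.⊤ ⊑ (∃r.C ⊓ A): not entailed.

No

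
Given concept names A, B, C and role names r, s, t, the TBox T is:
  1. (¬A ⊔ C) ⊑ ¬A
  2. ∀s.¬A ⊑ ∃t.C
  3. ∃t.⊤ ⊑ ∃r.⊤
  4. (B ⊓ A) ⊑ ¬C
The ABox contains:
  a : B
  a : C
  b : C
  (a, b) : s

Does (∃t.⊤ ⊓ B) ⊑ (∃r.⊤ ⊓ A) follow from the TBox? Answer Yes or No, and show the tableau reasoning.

1. (∃t.⊤ ⊓ B) ⊑ (∃r.⊤ ⊓ A)  ⇔  ((∃t.⊤ ⊓ B) ⊓ (∀r.⊥ ⊔ ¬A)) unsat w.r.t. T
   apply at x₀: ∃t.⊤⊑∃r.⊤
   open: L(x₀) ⊇ {B, ¬A, ∃r.⊤, ∃s.A, ∃t.⊤} (+ ∃-successors)
2. Hence (∃t.⊤ ⊓ B) ⊑ (∃r.⊤ ⊓ A): not entailed.

No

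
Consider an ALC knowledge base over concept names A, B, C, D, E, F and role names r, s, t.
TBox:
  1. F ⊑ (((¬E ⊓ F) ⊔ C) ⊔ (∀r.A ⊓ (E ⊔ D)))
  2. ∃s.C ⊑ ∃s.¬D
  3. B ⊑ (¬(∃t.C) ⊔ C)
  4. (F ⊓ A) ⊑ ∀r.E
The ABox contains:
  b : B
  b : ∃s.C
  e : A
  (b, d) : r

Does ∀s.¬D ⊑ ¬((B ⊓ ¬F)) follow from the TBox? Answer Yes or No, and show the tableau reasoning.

No

1. ∀s.¬D ⊑ ¬((B ⊓ ¬F))  ⇔  (∀s.¬D ⊓ (B ⊓ ¬F)) unsat w.r.t. T
   apply at x₀: B⊑(¬(∃t.C) ⊔ C)
   open: L(x₀) ⊇ {B, ¬F, ∀s.¬C, ∀s.¬D, ∀t.¬C}
2. Hence ∀s.¬D ⊑ ¬((B ⊓ ¬F)): not entailed.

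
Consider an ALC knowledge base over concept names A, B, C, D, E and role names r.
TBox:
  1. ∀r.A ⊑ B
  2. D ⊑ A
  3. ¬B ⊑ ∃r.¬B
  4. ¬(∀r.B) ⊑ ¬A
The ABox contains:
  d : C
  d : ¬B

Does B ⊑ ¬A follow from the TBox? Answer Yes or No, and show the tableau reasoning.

No

1. B ⊑ ¬A  ⇔  (B ⊓ A) unsat w.r.t. T
   open: L(x₀) ⊇ {A, B, ∀r.B}
2. Hence B ⊑ ¬A: not entailed.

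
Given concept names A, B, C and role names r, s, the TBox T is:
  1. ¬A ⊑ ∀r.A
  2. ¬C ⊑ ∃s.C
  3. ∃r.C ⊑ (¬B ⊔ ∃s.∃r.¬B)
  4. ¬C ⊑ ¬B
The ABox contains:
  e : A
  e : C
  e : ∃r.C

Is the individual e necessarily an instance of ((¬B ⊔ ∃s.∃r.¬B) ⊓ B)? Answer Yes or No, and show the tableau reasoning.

1. e : ((¬B ⊔ ∃s.∃r.¬B) ⊓ B)?  L(e) = {A, C, ∃r.C} ∪ {((B ⊓ ∀s.∀r.B) ⊔ ¬B)}
   apply at e: ∃r.C⊑(¬B ⊔ ∃s.∃r.¬B)
   open: L(e) ⊇ {A, C, ¬B, ∃r.C} (+ ∃-successors) — e ∉ ((¬B ⊔ ∃s.∃r.¬B) ⊓ B) possible
2. Hence e : ((¬B ⊔ ∃s.∃r.¬B) ⊓ B): not entailed.

No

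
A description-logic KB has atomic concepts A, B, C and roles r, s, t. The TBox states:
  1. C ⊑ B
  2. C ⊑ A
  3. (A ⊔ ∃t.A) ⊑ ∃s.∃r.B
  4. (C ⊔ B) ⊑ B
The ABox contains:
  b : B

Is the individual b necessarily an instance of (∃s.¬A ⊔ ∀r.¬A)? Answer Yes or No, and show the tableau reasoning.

1. b : (∃s.¬A ⊔ ∀r.¬A)?  L(b) = {B} ∪ {(∀s.A ⊓ ∃r.A)}
   open: L(b) ⊇ {B, ¬A, ¬C, ∀s.A, ∀t.¬A, …} (+ ∃-successors) — b ∉ (∃s.¬A ⊔ ∀r.¬A) possible
2. Hence b : (∃s.¬A ⊔ ∀r.¬A): not entailed.

No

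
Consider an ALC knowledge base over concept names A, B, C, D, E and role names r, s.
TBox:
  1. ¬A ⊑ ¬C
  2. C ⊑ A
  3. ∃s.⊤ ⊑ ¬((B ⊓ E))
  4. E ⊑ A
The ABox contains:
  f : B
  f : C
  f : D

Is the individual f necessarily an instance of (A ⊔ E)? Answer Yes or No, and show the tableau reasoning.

1. f : (A ⊔ E)?  L(f) = {B, C, D} ∪ {(¬A ⊓ ¬E)}
   clash {C, ¬C} at f — f ∈ (A ⊔ E)
2. Hence f : (A ⊔ E): entailed.

Yes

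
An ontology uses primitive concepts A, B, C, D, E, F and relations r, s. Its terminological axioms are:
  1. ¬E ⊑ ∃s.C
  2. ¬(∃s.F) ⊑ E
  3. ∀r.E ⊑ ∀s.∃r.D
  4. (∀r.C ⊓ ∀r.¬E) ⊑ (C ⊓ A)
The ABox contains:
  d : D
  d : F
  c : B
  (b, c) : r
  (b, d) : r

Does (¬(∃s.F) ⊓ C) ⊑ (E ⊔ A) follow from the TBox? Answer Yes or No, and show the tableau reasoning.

1. (¬(∃s.F) ⊓ C) ⊑ (E ⊔ A)  ⇔  ((∀s.¬F ⊓ C) ⊓ (¬E ⊓ ¬A)) unsat w.r.t. T
   all branches close; clash {E, ¬E} at x₀
2. Hence (¬(∃s.F) ⊓ C) ⊑ (E ⊔ A): entailed.

Yes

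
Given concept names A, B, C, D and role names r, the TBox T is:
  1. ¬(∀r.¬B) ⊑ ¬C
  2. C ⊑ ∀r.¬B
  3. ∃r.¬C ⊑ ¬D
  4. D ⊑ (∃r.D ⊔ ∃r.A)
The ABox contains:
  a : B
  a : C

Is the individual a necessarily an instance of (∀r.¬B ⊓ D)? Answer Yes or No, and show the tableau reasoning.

1. a : (∀r.¬B ⊓ D)?  L(a) = {B, C} ∪ {(∃r.B ⊔ ¬D)}
   apply at a: C⊑∀r.¬B
   open: L(a) ⊇ {B, C, ¬D, ∀r.C, ∀r.¬B} — a ∉ (∀r.¬B ⊓ D) possible
2. Hence a : (∀r.¬B ⊓ D): not entailed.

No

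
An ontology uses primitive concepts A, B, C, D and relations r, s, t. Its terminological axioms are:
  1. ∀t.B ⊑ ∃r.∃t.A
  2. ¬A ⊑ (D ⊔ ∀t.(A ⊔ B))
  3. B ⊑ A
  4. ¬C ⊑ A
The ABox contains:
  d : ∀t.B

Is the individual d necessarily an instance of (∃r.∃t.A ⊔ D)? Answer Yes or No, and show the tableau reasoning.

1. d : (∃r.∃t.A ⊔ D)?  L(d) = {∀t.B} ∪ {(∀r.∀t.¬A ⊓ ¬D)}
   clash {A, ¬A} at an ∃-successor — d ∈ (∃r.∃t.A ⊔ D)
2. Hence d : (∃r.∃t.A ⊔ D): entailed.

Yes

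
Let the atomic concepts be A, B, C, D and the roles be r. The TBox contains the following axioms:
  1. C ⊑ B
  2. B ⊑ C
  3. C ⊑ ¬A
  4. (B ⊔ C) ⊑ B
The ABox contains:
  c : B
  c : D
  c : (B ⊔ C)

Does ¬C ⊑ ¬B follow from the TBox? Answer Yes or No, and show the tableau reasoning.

1. ¬C ⊑ ¬B  ⇔  (¬C ⊓ B) unsat w.r.t. T
   all branches close; clash {C, ¬C} at x₀
2. Hence ¬C ⊑ ¬B: entailed.

Yes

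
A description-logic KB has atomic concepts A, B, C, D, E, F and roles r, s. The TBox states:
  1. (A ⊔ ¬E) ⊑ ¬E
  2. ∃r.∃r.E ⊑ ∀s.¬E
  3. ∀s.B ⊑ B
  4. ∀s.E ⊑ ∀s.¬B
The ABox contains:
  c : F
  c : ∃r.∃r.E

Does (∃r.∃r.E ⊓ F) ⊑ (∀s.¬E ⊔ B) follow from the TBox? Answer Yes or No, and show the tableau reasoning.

1. (∃r.∃r.E ⊓ F) ⊑ (∀s.¬E ⊔ B)  ⇔  ((∃r.∃r.E ⊓ F) ⊓ (∃s.E ⊓ ¬B)) unsat w.r.t. T
   all branches close; clash {B, ¬B} at x₀
2. Hence (∃r.∃r.E ⊓ F) ⊑ (∀s.¬E ⊔ B): entailed.

Yes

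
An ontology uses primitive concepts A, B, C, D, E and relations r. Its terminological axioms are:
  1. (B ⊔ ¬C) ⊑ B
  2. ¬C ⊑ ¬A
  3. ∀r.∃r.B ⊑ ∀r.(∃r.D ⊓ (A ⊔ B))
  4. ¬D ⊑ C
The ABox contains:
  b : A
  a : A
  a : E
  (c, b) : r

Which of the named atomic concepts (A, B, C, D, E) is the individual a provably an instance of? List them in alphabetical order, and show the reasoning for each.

1. a : A?  L(a) = {A, E} ∪ {¬A}
   clash {A, ¬A} at a — a ∈ A
2. a : B?  L(a) = {A, E} ∪ {¬B}
   open: L(a) ⊇ {A, C, D, E, ¬B, …} (+ ∃-successors) — a ∉ B possible
3. a : C?  L(a) = {A, E} ∪ {¬C}
   clash {C, ¬C} at a — a ∈ C
4. a : D?  L(a) = {A, E} ∪ {¬D}
   apply at a: ¬D⊑C
   open: L(a) ⊇ {A, C, E, ¬B, ¬D, …} (+ ∃-successors) — a ∉ D possible
5. a : E?  L(a) = {A, E} ∪ {¬E}
   clash {E, ¬E} at a — a ∈ E
6. Entailed for a: {A, C, E}

{A, C, E}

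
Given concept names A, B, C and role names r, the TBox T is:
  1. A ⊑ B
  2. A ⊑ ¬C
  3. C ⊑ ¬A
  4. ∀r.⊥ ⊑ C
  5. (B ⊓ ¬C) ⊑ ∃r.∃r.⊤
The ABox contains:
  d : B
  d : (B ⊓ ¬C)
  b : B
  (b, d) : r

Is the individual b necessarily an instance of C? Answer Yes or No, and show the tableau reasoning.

No

1. b : C?  L(b) = {B} ∪ {¬C}
   open: L(b) ⊇ {B, ¬C, ∃r.∃r.⊤, ∃r.⊤} (+ ∃-successors) — b ∉ C possible
2. Hence b : C: not entailed.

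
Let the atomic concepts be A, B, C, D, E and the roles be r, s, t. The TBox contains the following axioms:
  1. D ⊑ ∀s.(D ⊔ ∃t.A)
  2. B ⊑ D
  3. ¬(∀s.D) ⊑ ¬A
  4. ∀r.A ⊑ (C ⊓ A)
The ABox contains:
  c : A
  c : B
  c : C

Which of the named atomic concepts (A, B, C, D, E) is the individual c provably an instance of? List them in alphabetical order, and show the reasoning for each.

{A, B, C, D}

1. c : A?  L(c) = {A, B, C} ∪ {¬A}
   clash {A, ¬A} at c — c ∈ A
2. c : B?  L(c) = {A, B, C} ∪ {¬B}
   clash {B, ¬B} at c — c ∈ B
3. c : C?  L(c) = {A, B, C} ∪ {¬C}
   clash {C, ¬C} at c — c ∈ C
4. c : D?  L(c) = {A, B, C} ∪ {¬D}
   clash {D, ¬D} at c — c ∈ D
5. c : E?  L(c) = {A, B, C} ∪ {¬E}
   apply at c: B⊑D
   open: L(c) ⊇ {A, B, C, D, ¬E, …} (+ ∃-successors) — c ∉ E possible
6. Entailed for c: {A, B, C, D}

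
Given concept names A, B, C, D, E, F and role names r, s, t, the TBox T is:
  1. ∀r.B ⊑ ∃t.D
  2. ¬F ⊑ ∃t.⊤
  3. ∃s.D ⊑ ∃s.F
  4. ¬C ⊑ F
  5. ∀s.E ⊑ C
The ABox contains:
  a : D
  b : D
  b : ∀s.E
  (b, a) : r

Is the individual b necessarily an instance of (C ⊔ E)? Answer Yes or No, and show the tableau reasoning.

1. b : (C ⊔ E)?  L(b) = {D, ∀s.E} ∪ {(¬C ⊓ ¬E)}
   clash {C, ¬C} at b — b ∈ (C ⊔ E)
2. Hence b : (C ⊔ E): entailed.

Yes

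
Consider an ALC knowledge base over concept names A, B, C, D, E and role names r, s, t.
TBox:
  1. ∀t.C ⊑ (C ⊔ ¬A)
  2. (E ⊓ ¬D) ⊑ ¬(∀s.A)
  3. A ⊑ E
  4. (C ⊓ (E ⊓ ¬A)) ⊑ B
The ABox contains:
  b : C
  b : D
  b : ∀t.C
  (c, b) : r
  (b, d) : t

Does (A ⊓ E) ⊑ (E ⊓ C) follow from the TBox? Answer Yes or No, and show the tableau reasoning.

1. (A ⊓ E) ⊑ (E ⊓ C)  ⇔  ((A ⊓ E) ⊓ (¬E ⊔ ¬C)) unsat w.r.t. T
   open: L(x₀) ⊇ {A, D, E, ¬C, ∃t.¬C} (+ ∃-successors)
2. Hence (A ⊓ E) ⊑ (E ⊓ C): not entailed.

No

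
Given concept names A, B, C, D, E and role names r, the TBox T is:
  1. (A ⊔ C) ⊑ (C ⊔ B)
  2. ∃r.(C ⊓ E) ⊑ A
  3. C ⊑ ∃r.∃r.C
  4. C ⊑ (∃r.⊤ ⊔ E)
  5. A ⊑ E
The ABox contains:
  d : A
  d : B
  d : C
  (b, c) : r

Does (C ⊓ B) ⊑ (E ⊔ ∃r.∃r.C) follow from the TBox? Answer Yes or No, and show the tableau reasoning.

1. (C ⊓ B) ⊑ (E ⊔ ∃r.∃r.C)  ⇔  ((C ⊓ B) ⊓ (¬E ⊓ ∀r.∀r.¬C)) unsat w.r.t. T
   all branches close; clash {E, ¬E} at x₀
2. Hence (C ⊓ B) ⊑ (E ⊔ ∃r.∃r.C): entailed.

Yes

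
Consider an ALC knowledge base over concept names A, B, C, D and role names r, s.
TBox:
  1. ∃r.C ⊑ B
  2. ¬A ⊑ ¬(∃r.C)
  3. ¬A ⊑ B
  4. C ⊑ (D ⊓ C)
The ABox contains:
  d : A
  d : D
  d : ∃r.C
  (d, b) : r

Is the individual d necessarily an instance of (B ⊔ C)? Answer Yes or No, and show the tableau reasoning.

1. d : (B ⊔ C)?  L(d) = {A, D, ∃r.C} ∪ {(¬B ⊓ ¬C)}
   clash {B, ¬B} at d — d ∈ (B ⊔ C)
2. Hence d : (B ⊔ C): entailed.

Yes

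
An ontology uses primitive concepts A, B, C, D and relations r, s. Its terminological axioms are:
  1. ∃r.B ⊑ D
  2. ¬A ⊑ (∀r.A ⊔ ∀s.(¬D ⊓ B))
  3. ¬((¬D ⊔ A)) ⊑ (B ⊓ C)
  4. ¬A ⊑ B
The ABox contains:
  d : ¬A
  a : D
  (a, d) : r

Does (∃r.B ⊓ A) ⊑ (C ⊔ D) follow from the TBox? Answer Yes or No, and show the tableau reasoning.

Yes

1. (∃r.B ⊓ A) ⊑ (C ⊔ D)  ⇔  ((∃r.B ⊓ A) ⊓ (¬C ⊓ ¬D)) unsat w.r.t. T
   all branches close; clash {C, ¬C} at x₀
2. Hence (∃r.B ⊓ A) ⊑ (C ⊔ D): entailed.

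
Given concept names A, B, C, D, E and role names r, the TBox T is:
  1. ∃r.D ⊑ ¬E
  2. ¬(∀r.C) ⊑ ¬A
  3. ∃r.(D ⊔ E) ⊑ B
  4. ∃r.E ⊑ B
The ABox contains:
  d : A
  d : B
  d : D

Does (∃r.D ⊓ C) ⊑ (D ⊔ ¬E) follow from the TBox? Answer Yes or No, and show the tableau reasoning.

Yes

1. (∃r.D ⊓ C) ⊑ (D ⊔ ¬E)  ⇔  ((∃r.D ⊓ C) ⊓ (¬D ⊓ E)) unsat w.r.t. T
   all branches close; clash {E, ¬E} at x₀
2. Hence (∃r.D ⊓ C) ⊑ (D ⊔ ¬E): entailed.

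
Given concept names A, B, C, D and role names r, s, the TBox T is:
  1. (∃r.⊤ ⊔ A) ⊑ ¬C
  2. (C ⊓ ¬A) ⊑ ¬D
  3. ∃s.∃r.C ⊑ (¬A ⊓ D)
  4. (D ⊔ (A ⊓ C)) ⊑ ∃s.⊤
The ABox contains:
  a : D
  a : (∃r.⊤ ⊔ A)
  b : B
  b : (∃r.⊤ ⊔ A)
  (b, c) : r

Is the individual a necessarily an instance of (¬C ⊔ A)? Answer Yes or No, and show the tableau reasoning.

1. a : (¬C ⊔ A)?  L(a) = {D, (∃r.⊤ ⊔ A)} ∪ {(C ⊓ ¬A)}
   clash {A, ¬A} at a — a ∈ (¬C ⊔ A)
2. Hence a : (¬C ⊔ A): entailed.

Yes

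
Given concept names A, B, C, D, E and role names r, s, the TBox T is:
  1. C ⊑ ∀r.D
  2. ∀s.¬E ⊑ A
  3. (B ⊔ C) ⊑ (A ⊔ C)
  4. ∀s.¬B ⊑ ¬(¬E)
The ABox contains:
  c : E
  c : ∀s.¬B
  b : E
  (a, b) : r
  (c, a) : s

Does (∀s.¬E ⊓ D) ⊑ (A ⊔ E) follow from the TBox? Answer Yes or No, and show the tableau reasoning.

Yes

1. (∀s.¬E ⊓ D) ⊑ (A ⊔ E)  ⇔  ((∀s.¬E ⊓ D) ⊓ (¬A ⊓ ¬E)) unsat w.r.t. T
   all branches close; clash {E, ¬E} at x₀
2. Hence (∀s.¬E ⊓ D) ⊑ (A ⊔ E): entailed.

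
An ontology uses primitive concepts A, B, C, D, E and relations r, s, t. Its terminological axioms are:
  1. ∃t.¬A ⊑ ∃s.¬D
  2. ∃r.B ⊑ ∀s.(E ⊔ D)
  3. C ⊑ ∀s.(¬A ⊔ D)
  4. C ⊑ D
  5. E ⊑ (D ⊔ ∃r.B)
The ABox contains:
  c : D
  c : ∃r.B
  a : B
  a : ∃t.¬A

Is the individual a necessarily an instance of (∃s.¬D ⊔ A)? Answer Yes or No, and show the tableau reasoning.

1. a : (∃s.¬D ⊔ A)?  L(a) = {B, ∃t.¬A} ∪ {(∀s.D ⊓ ¬A)}
   clash {D, ¬D} at an ∃-successor — a ∈ (∃s.¬D ⊔ A)
2. Hence a : (∃s.¬D ⊔ A): entailed.

Yes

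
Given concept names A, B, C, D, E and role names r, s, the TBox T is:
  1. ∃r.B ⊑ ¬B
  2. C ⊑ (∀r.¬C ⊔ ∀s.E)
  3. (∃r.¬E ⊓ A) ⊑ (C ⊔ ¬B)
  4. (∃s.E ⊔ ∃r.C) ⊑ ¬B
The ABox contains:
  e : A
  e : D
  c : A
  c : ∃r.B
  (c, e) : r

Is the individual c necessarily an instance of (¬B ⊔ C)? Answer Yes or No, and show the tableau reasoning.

1. c : (¬B ⊔ C)?  L(c) = {A, ∃r.B} ∪ {(B ⊓ ¬C)}
   clash {B, ¬B} at c — c ∈ (¬B ⊔ C)
2. Hence c : (¬B ⊔ C): entailed.

Yes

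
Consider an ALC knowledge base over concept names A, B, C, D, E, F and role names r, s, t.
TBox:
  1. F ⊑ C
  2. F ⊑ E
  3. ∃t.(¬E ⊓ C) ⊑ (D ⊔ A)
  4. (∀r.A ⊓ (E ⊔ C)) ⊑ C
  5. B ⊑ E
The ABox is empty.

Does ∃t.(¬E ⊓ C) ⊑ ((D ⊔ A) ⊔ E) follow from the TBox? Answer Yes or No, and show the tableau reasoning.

1. ∃t.(¬E ⊓ C) ⊑ ((D ⊔ A) ⊔ E)  ⇔  (∃t.(¬E ⊓ C) ⊓ ((¬D ⊓ ¬A) ⊓ ¬E)) unsat w.r.t. T
   all branches close; clash {E, ¬E} at x₀
2. Hence ∃t.(¬E ⊓ C) ⊑ ((D ⊔ A) ⊔ E): entailed.

Yes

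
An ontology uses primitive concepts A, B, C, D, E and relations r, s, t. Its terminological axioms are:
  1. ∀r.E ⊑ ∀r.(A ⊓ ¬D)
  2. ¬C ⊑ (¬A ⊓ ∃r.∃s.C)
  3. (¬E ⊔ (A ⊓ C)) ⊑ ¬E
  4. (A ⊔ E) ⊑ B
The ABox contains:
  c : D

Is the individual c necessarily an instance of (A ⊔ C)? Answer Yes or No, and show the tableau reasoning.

1. c : (A ⊔ C)?  L(c) = {D} ∪ {(¬A ⊓ ¬C)}
   apply at c: ¬C⊑(¬A ⊓ ∃r.∃s.C)
   open: L(c) ⊇ {D, ¬A, ¬C, ¬E, ∃r.¬E, …} (+ ∃-successors) — c ∉ (A ⊔ C) possible
2. Hence c : (A ⊔ C): not entailed.

No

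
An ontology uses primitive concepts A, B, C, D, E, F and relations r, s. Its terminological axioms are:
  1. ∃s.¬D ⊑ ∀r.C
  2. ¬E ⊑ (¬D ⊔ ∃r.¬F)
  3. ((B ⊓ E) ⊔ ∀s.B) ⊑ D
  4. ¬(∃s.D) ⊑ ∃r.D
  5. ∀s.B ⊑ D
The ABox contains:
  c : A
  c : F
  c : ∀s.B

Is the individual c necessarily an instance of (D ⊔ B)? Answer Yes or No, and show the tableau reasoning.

Yes

1. c : (D ⊔ B)?  L(c) = {A, F, ∀s.B} ∪ {(¬D ⊓ ¬B)}
   clash {D, ¬D} at c — c ∈ (D ⊔ B)
2. Hence c : (D ⊔ B): entailed.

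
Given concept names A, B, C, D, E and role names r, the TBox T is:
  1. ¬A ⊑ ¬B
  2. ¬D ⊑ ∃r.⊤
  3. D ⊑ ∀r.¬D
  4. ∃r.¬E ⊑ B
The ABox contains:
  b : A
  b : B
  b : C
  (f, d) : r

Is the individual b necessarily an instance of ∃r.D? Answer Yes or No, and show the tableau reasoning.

1. b : ∃r.D?  L(b) = {A, B, C} ∪ {∀r.¬D}
   open: L(b) ⊇ {A, B, C, D, ∀r.¬D} — b ∉ ∃r.D possible
2. Hence b : ∃r.D: not entailed.

No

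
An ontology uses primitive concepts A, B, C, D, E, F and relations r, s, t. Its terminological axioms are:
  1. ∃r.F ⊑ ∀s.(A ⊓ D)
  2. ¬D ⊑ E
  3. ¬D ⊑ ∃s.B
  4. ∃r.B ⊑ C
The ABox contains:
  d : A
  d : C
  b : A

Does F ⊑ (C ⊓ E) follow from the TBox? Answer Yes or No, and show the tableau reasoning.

1. F ⊑ (C ⊓ E)  ⇔  (F ⊓ (¬C ⊔ ¬E)) unsat w.r.t. T
   open: L(x₀) ⊇ {D, F, ¬C, ∀r.¬B, ∀r.¬F}
2. Hence F ⊑ (C ⊓ E): not entailed.

No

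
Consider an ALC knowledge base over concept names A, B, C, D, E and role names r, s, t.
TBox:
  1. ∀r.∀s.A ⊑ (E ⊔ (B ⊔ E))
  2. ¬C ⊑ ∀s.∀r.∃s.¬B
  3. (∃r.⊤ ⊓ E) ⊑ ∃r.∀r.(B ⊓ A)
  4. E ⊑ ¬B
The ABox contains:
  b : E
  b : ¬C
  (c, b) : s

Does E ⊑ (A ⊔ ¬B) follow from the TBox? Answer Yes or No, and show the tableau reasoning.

1. E ⊑ (A ⊔ ¬B)  ⇔  (E ⊓ (¬A ⊓ B)) unsat w.r.t. T
   all branches close; clash {B, ¬B} at x₀
2. Hence E ⊑ (A ⊔ ¬B): entailed.

Yes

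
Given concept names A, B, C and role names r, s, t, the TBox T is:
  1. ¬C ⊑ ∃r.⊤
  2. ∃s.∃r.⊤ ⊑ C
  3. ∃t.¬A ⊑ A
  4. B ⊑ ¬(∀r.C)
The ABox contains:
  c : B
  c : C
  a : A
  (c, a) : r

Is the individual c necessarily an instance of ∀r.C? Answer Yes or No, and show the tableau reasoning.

1. c : ∀r.C?  L(c) = {B, C} ∪ {∃r.¬C}
   open: L(c) ⊇ {B, C, ∀t.A, ∃r.¬C} (+ ∃-successors) — c ∉ ∀r.C possible
2. Hence c : ∀r.C: not entailed.

No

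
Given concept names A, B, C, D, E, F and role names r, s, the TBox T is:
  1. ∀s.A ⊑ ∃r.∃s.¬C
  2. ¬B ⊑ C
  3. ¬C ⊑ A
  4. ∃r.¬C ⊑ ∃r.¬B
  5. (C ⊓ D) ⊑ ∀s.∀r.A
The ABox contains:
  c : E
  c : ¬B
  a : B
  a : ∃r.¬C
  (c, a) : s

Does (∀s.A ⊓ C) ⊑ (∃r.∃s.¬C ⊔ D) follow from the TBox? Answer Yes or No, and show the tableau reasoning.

Yes

1. (∀s.A ⊓ C) ⊑ (∃r.∃s.¬C ⊔ D)  ⇔  ((∀s.A ⊓ C) ⊓ (∀r.∀s.C ⊓ ¬D)) unsat w.r.t. T
   all branches close; clash {C, ¬C} at an ∃-successor
2. Hence (∀s.A ⊓ C) ⊑ (∃r.∃s.¬C ⊔ D): entailed.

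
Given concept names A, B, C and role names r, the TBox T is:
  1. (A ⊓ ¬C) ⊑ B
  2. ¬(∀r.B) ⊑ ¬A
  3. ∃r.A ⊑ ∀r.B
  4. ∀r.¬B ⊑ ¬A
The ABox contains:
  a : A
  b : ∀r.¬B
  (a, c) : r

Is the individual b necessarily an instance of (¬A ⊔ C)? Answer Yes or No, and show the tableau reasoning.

Yes

1. b : (¬A ⊔ C)?  L(b) = {∀r.¬B} ∪ {(A ⊓ ¬C)}
   clash {A, ¬A} at b — b ∈ (¬A ⊔ C)
2. Hence b : (¬A ⊔ C): entailed.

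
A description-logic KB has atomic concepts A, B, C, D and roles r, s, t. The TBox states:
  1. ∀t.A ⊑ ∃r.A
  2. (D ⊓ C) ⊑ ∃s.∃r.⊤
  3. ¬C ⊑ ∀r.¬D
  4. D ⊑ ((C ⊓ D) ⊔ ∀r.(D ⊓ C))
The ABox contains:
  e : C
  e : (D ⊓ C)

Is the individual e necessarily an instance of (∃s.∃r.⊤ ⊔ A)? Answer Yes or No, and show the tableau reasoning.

1. e : (∃s.∃r.⊤ ⊔ A)?  L(e) = {C, (D ⊓ C)} ∪ {(∀s.∀r.⊥ ⊓ ¬A)}
   clash ⊥ at an ∃-successor — e ∈ (∃s.∃r.⊤ ⊔ A)
2. Hence e : (∃s.∃r.⊤ ⊔ A): entailed.

Yes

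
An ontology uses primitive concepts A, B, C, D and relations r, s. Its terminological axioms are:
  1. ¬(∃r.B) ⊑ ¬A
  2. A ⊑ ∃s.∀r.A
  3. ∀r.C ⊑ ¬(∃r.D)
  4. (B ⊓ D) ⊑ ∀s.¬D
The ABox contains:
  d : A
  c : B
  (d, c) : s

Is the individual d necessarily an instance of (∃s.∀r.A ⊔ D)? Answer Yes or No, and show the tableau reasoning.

Yes

1. d : (∃s.∀r.A ⊔ D)?  L(d) = {A} ∪ {(∀s.∃r.¬A ⊓ ¬D)}
   clash {A, ¬A} at d — d ∈ (∃s.∀r.A ⊔ D)
2. Hence d : (∃s.∀r.A ⊔ D): entailed.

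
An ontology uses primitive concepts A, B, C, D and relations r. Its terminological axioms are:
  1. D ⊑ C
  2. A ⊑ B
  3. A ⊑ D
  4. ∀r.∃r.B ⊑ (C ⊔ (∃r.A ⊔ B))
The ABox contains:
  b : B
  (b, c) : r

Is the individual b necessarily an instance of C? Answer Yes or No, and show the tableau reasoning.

1. b : C?  L(b) = {B} ∪ {¬C}
   open: L(b) ⊇ {B, ¬A, ¬C, ¬D, ∃r.∀r.¬B} (+ ∃-successors) — b ∉ C possible
2. Hence b : C: not entailed.

No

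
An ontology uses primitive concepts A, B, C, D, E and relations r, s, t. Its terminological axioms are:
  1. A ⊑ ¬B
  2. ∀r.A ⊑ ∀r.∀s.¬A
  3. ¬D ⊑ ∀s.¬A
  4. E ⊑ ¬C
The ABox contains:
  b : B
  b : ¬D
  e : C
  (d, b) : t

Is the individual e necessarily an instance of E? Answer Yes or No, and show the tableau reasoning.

1. e : E?  L(e) = {C} ∪ {¬E}
   open: L(e) ⊇ {C, D, ¬A, ¬E, ∃r.¬A} (+ ∃-successors) — e ∉ E possible
2. Hence e : E: not entailed.

No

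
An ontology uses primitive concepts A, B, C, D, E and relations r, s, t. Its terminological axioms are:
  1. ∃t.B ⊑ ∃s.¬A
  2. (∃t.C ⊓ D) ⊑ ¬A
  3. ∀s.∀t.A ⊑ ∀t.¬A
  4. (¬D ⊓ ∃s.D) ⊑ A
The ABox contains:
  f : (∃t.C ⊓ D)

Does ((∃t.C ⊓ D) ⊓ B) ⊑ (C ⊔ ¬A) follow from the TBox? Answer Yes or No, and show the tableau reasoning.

1. ((∃t.C ⊓ D) ⊓ B) ⊑ (C ⊔ ¬A)  ⇔  (((∃t.C ⊓ D) ⊓ B) ⊓ (¬C ⊓ A)) unsat w.r.t. T
   all branches close; clash {A, ¬A} at x₀
2. Hence ((∃t.C ⊓ D) ⊓ B) ⊑ (C ⊔ ¬A): entailed.

Yes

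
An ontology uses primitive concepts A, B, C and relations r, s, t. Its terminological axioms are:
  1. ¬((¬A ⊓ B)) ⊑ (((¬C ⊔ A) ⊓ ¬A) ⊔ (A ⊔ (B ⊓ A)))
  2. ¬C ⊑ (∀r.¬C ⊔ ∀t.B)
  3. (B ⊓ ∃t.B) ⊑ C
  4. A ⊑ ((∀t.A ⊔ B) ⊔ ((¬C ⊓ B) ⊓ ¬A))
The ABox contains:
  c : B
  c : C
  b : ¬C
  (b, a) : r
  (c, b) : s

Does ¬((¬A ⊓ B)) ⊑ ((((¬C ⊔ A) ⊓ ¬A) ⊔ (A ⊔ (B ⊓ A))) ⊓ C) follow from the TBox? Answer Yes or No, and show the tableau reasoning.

No

1. ¬((¬A ⊓ B)) ⊑ ((((¬C ⊔ A) ⊓ ¬A) ⊔ (A ⊔ (B ⊓ A))) ⊓ C)  ⇔  ((A ⊔ ¬B) ⊓ ((((C ⊓ ¬A) ⊔ A) ⊓ (¬A ⊓ (¬B ⊔ ¬A))) ⊔ ¬C)) unsat w.r.t. T
   apply at x₀: ¬((¬A ⊓ B))⊑(((¬C ⊔ A) ⊓ ¬A) ⊔ (A ⊔ (B ⊓ A)))
   open: L(x₀) ⊇ {A, ¬B, ¬C, ∀r.¬C, ∀t.A}
2. Hence ¬((¬A ⊓ B)) ⊑ ((((¬C ⊔ A) ⊓ ¬A) ⊔ (A ⊔ (B ⊓ A))) ⊓ C): not entailed.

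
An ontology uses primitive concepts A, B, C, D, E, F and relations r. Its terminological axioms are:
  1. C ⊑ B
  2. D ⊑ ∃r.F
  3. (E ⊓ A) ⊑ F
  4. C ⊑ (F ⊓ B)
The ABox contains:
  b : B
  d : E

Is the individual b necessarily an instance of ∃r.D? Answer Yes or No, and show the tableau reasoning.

No

1. b : ∃r.D?  L(b) = {B} ∪ {∀r.¬D}
   open: L(b) ⊇ {B, ¬C, ¬D, ¬E, ∀r.¬D} — b ∉ ∃r.D possible
2. Hence b : ∃r.D: not entailed.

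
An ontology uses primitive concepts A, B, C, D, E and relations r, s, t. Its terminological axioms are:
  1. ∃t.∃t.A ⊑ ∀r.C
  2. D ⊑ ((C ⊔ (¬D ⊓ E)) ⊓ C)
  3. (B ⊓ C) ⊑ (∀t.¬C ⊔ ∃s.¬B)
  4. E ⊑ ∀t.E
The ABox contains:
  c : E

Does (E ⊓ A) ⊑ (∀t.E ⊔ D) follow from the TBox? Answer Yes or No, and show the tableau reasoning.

Yes

1. (E ⊓ A) ⊑ (∀t.E ⊔ D)  ⇔  ((E ⊓ A) ⊓ (∃t.¬E ⊓ ¬D)) unsat w.r.t. T
   all branches close; clash {E, ¬E} at an ∃-successor
2. Hence (E ⊓ A) ⊑ (∀t.E ⊔ D): entailed.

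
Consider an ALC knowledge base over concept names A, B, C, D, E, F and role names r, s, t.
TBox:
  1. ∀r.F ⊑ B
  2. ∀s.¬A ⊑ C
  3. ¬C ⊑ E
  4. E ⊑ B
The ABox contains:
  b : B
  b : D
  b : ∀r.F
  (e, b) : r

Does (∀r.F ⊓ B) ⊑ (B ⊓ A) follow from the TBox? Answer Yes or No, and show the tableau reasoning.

1. (∀r.F ⊓ B) ⊑ (B ⊓ A)  ⇔  ((∀r.F ⊓ B) ⊓ (¬B ⊔ ¬A)) unsat w.r.t. T
   open: L(x₀) ⊇ {B, C, ¬A, ∀r.F}
2. Hence (∀r.F ⊓ B) ⊑ (B ⊓ A): not entailed.

No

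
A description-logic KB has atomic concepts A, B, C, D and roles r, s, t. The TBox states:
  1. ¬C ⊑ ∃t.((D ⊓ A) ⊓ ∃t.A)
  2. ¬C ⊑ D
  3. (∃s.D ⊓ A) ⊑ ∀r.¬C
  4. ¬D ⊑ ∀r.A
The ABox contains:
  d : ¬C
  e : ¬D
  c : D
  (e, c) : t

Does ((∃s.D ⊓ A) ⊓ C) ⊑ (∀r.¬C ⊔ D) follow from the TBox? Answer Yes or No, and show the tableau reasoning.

1. ((∃s.D ⊓ A) ⊓ C) ⊑ (∀r.¬C ⊔ D)  ⇔  (((∃s.D ⊓ A) ⊓ C) ⊓ (∃r.C ⊓ ¬D)) unsat w.r.t. T
   all branches close; clash {C, ¬C} at an ∃-successor
2. Hence ((∃s.D ⊓ A) ⊓ C) ⊑ (∀r.¬C ⊔ D): entailed.

Yes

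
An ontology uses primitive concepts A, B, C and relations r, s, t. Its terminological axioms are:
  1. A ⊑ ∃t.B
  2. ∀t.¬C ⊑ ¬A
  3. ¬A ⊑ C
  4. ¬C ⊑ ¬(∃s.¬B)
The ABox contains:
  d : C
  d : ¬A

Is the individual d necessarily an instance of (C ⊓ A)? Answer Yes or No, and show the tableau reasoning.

1. d : (C ⊓ A)?  L(d) = {C, ¬A} ∪ {(¬C ⊔ ¬A)}
   open: L(d) ⊇ {C, ¬A} — d ∉ (C ⊓ A) possible
2. Hence d : (C ⊓ A): not entailed.

No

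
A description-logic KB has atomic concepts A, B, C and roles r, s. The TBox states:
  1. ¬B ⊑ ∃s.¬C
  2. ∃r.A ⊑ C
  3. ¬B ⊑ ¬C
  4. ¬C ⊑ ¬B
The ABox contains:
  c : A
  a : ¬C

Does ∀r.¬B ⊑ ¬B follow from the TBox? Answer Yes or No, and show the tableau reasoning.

No

1. ∀r.¬B ⊑ ¬B  ⇔  (∀r.¬B ⊓ B) unsat w.r.t. T
   open: L(x₀) ⊇ {B, C, ∀r.¬B}
2. Hence ∀r.¬B ⊑ ¬B: not entailed.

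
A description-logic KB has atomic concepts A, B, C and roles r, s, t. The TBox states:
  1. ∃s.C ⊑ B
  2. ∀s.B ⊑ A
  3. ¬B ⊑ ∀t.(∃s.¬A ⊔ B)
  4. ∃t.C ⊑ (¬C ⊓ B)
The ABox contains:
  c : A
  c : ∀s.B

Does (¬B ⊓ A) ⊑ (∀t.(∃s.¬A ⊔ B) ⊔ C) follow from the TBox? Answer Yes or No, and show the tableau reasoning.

Yes

1. (¬B ⊓ A) ⊑ (∀t.(∃s.¬A ⊔ B) ⊔ C)  ⇔  ((¬B ⊓ A) ⊓ (∃t.(∀s.A ⊓ ¬B) ⊓ ¬C)) unsat w.r.t. T
   all branches close; clash {B, ¬B} at x₀
2. Hence (¬B ⊓ A) ⊑ (∀t.(∃s.¬A ⊔ B) ⊔ C): entailed.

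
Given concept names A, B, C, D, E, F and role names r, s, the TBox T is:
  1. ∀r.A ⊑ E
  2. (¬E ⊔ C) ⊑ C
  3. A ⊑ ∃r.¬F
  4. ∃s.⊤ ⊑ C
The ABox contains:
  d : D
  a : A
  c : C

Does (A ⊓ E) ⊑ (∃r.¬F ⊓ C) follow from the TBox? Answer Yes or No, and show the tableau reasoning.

No

1. (A ⊓ E) ⊑ (∃r.¬F ⊓ C)  ⇔  ((A ⊓ E) ⊓ (∀r.F ⊔ ¬C)) unsat w.r.t. T
   apply at x₀: A⊑∃r.¬F
   open: L(x₀) ⊇ {A, E, ¬C, ∀s.⊥, ∃r.¬F} (+ ∃-successors)
2. Hence (A ⊓ E) ⊑ (∃r.¬F ⊓ C): not entailed.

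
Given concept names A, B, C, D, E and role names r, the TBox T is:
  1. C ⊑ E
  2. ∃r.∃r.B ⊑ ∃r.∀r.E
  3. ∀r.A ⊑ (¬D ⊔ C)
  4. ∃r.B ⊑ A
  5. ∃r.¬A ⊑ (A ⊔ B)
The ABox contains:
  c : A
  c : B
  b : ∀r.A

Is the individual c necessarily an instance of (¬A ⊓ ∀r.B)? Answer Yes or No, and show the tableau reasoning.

No

1. c : (¬A ⊓ ∀r.B)?  L(c) = {A, B} ∪ {(A ⊔ ∃r.¬B)}
   open: L(c) ⊇ {A, B, ¬C, ¬D, ∀r.A, …} — c ∉ (¬A ⊓ ∀r.B) possible
2. Hence c : (¬A ⊓ ∀r.B): not entailed.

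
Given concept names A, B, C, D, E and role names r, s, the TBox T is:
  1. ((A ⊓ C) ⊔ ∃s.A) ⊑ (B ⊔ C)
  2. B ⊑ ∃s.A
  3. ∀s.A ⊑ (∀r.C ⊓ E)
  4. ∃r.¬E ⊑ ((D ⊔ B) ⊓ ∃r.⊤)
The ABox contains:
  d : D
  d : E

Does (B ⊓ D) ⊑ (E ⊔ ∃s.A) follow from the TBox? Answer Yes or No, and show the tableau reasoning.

1. (B ⊓ D) ⊑ (E ⊔ ∃s.A)  ⇔  ((B ⊓ D) ⊓ (¬E ⊓ ∀s.¬A)) unsat w.r.t. T
   all branches close; clash {E, ¬E} at x₀
2. Hence (B ⊓ D) ⊑ (E ⊔ ∃s.A): entailed.

Yes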